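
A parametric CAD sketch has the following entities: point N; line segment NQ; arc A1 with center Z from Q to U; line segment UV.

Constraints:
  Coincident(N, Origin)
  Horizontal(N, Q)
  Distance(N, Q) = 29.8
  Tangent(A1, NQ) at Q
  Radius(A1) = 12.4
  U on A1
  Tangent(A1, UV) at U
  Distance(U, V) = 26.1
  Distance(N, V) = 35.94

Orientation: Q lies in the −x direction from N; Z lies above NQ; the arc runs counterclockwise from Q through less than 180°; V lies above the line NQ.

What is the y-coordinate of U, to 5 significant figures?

9.0945

Checks: |ZU| = 12.40 ✓; ∠(ZU, UV) = 90.00° ✓; |UV| = 26.10 ✓; |NV| = 35.94 ✓.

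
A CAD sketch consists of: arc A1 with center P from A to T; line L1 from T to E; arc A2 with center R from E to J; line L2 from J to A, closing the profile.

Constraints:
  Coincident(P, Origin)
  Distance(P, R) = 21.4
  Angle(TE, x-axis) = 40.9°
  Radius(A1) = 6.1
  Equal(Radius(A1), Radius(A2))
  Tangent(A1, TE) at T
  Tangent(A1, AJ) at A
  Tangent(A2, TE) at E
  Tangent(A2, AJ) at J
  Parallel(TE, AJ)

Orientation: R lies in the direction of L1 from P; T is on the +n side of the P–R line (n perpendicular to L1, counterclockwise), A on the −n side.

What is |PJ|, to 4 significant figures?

22.25

The slot axis is L1's direction at 40.9°, so u = (cos 40.9°, sin 40.9°) = (0.7559, 0.6547) and n = (−sin 40.9°, cos 40.9°) = (-0.6547, 0.7559). P is at the origin and R lies 21.4 along u from P, so R = 21.4·u = (16.18, 14.01). Tangency of A1 to both parallel lines with radius 6.1 puts T and A at P ± 6.1·n: T = (-3.994, 4.611), A = (3.994, -4.611). Equal radii place E and J the same way about R: E = R + 6.1·n = (12.18, 18.62), J = R − 6.1·n = (20.17, 9.401). Then |PJ| = |J − P| = 22.25.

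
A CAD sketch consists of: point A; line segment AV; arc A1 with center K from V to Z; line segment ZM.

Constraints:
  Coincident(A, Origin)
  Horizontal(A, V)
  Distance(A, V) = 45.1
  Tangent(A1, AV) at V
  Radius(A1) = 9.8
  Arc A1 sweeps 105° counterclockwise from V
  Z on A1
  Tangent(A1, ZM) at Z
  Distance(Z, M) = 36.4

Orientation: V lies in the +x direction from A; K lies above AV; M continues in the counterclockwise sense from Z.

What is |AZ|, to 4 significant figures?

55.94

A is at the origin; A and V share the same y with |AV| = 45.1 and V on the +x side, so V = (45.10, 0.000). Since A1 is tangent to AV there, KV ⟂ AV, so K = V + (0, 9.8) = (45.10, 9.800). On A1, V sits at bearing -90° from K; a 105° counterclockwise sweep puts Z at bearing 15°, so Z = K + 9.8·(cos 15°, sin 15°) = (54.57, 12.34). Then |AZ| = |Z − A| = 55.94.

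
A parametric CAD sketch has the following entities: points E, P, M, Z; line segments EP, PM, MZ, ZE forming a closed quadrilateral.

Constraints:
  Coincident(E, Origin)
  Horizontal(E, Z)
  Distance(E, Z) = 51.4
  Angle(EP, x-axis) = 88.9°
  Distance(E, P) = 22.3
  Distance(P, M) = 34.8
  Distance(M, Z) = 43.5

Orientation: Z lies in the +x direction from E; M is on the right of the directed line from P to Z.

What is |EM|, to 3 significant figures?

14.7

E is at the origin; EZ is horizontal with |EZ| = 51.4 and Z in +x, so Z = (51.4, 0). EP runs at 88.9° with |EP| = 22.3, so P = (0.428, 22.3). M is determined by |PM| = 34.8 and |MZ| = 43.5 together: it lies at the intersection of circle(P, 34.8) and circle(Z, 43.5). With |PZ| = 55.6, the foot of the radical line on PZ is 21.7 from P and the perpendicular offset is √(34.8² − 21.7²) = 27.2. Taking the right-of-PZ solution: M = (9.40, -11.3).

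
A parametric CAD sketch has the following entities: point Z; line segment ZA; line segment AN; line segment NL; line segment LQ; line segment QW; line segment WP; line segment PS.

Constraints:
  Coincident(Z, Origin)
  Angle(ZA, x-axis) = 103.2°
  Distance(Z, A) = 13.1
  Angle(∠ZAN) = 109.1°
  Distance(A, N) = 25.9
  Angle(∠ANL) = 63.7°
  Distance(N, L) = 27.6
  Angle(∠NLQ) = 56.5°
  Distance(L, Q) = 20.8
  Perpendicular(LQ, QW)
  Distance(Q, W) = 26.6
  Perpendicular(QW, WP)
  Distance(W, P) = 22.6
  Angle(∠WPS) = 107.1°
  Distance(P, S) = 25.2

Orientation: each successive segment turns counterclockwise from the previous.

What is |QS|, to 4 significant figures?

30.11

QW ⟂ WP, so WP runs at -126.1°; with |WP| = 22.6, P = (-41.69, 3.765). ∠WPS = 107.1° gives PS at -53.20° from the x-axis; with |PS| = 25.2, S = (-26.59, -16.41). Then |QS| = |S − Q| = 30.11.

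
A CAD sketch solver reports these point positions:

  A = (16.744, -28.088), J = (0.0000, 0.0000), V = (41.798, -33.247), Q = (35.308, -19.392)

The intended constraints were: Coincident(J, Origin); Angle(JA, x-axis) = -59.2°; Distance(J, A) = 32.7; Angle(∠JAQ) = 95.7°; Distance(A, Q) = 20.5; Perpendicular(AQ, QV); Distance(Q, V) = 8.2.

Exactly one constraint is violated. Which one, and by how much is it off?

Distance(Q, V) = 8.2 — off by 7.10.

J = (0.00, 0.00) ✓; JA at -59.20° ✓; |JA| = 32.70 ✓; ∠JAQ = 95.70° ✓; |AQ| = 20.50 ✓; ∠(AQ, QV) = 90.00° ✓; |QV| = 15.30 ✗.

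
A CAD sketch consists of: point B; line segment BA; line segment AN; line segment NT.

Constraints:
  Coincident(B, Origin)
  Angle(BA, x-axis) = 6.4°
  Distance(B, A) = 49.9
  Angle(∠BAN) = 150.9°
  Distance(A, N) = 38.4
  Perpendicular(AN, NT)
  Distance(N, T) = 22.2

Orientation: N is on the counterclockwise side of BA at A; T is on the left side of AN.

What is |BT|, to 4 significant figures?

82.03

B is at the origin; BA runs at 6.4° with length 49.9, so A = 49.9·(cos 6.4°, sin 6.4°) = (49.59, 5.562). ∠BAN = 150.9°, so AN runs at 6.4° + (180° − 150.9°) = 35.50° from the x-axis; with |AN| = 38.4, N = A + 38.4·(cos 35.50°, sin 35.50°) = (80.85, 27.86). The perpendicularity gives NT at right angles to AN; with |NT| = 22.2 on the left of AN, T = N + 22.2·(-0.5807, 0.8141) = (67.96, 45.93). Then |BT| = |T − B| = 82.03.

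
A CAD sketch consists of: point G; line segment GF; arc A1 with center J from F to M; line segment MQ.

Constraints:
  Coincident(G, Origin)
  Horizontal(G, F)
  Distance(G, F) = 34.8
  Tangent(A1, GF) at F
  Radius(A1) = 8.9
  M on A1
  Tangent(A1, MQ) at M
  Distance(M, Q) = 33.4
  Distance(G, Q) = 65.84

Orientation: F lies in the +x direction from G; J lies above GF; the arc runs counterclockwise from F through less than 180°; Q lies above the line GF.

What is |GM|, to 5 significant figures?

43.638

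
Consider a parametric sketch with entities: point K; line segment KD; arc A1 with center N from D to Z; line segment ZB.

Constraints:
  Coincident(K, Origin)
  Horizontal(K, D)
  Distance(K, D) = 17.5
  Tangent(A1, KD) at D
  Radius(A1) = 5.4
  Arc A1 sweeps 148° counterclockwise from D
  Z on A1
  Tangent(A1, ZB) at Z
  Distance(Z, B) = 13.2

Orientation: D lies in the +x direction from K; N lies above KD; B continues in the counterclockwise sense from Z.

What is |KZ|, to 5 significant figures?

22.676

Since A1 is tangent to KD there, ND ⟂ KD, so N = D + (0, 5.4) = (17.500, 5.4000). On A1, D sits at bearing -90° from N; a 148° counterclockwise sweep puts Z at bearing 58°, so Z = N + 5.4·(cos 58°, sin 58°) = (20.362, 9.9795). Then |KZ| = |Z − K| = 22.676.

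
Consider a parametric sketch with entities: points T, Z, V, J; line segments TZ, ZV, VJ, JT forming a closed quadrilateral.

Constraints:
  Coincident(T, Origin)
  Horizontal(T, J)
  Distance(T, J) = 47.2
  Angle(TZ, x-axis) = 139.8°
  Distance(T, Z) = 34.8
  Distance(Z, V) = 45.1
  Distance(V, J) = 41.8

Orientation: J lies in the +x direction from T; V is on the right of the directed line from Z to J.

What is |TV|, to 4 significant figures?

10.52

Checks: |ZV| = 45.10 ✓; |VJ| = 41.80 ✓.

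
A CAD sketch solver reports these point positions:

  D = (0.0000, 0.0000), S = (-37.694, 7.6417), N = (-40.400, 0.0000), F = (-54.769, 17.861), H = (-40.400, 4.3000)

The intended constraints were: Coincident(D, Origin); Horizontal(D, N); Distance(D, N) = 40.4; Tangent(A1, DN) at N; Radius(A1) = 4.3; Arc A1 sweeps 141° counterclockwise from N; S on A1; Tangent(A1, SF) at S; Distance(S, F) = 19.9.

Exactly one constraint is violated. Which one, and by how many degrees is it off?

Tangent(A1, SF) at S — off by 8.10°.

D = (0.00, 0.00) ✓; D.y = 0.00, N.y = 0.00 ✓; |DN| = 40.40 ✓; ∠(HN, ND) = 90.00° ✓; |HN| = 4.300 ✓; bearing(H→S) − bearing(H→N) = 141.0° ✓; |HS| = 4.300 ✓; ∠(HS, SF) = 81.90° ✗; |SF| = 19.90 ✓.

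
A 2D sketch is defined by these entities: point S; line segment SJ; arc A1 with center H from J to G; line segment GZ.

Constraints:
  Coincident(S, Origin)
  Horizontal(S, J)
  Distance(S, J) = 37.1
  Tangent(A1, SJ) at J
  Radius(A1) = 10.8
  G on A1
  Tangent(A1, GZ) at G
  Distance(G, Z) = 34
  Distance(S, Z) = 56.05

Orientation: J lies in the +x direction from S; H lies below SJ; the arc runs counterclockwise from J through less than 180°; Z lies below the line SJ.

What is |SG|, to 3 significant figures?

29.3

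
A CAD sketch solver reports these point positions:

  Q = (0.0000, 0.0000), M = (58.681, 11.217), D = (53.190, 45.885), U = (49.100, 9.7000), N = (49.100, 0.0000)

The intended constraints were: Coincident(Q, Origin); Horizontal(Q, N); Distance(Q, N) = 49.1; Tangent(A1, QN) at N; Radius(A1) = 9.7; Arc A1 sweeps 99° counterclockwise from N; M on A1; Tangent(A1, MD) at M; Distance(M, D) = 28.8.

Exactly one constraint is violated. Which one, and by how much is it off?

Distance(M, D) = 28.8 — off by 6.30.

Q = (0.00, 0.00) ✓; Q.y = 0.00, N.y = 0.00 ✓; |QN| = 49.10 ✓; ∠(UN, NQ) = 90.00° ✓; |UN| = 9.700 ✓; bearing(U→M) − bearing(U→N) = 99.00° ✓; |UM| = 9.700 ✓; ∠(UM, MD) = 90.00° ✓; |MD| = 35.10 ✗.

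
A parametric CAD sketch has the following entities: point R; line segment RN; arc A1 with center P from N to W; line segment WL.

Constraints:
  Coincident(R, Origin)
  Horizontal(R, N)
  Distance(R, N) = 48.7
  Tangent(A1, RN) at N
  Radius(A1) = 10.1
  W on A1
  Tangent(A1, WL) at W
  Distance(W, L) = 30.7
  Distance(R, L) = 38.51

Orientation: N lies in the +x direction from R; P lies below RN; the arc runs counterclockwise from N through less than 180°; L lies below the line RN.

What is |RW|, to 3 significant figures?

40.5

Checks: |PW| = 10.10 ✓; ∠(PW, WL) = 90.00° ✓; |WL| = 30.70 ✓; |RL| = 38.51 ✓.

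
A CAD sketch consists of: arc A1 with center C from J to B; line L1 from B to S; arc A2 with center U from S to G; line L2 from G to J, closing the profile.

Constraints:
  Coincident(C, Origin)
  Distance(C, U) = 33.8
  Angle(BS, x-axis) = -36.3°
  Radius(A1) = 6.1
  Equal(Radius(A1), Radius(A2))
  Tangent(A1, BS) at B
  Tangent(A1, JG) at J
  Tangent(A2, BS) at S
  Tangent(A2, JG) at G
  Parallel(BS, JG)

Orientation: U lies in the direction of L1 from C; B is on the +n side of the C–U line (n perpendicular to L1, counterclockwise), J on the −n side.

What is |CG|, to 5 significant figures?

34.346

Tangency of A1 to both parallel lines with radius 6.1 puts B and J at C ± 6.1·n: B = (3.6113, 4.9162), J = (-3.6113, -4.9162). Equal radii place S and G the same way about U: S = U + 6.1·n = (30.852, -15.094), G = U − 6.1·n = (23.629, -24.926). Then |CG| = |G − C| = 34.346.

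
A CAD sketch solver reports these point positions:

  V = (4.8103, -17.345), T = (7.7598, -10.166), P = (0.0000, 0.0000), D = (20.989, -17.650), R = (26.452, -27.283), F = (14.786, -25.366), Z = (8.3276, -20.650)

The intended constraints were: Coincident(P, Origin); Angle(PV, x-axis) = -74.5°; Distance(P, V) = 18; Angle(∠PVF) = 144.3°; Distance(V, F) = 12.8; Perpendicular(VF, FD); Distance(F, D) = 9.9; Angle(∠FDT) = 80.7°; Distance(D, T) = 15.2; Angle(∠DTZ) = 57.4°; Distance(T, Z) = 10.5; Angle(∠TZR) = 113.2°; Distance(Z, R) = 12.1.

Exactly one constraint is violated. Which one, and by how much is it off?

Distance(Z, R) = 12.1 — off by 7.20.

P = (0.00, 0.00) ✓; PV at -74.50° ✓; |PV| = 18.00 ✓; ∠PVF = 144.3° ✓; |VF| = 12.80 ✓; ∠(VF, FD) = 90.00° ✓; |FD| = 9.900 ✓; ∠FDT = 80.70° ✓; |DT| = 15.20 ✓; ∠DTZ = 57.40° ✓; |TZ| = 10.50 ✓; ∠TZR = 113.2° ✓; |ZR| = 19.30 ✗.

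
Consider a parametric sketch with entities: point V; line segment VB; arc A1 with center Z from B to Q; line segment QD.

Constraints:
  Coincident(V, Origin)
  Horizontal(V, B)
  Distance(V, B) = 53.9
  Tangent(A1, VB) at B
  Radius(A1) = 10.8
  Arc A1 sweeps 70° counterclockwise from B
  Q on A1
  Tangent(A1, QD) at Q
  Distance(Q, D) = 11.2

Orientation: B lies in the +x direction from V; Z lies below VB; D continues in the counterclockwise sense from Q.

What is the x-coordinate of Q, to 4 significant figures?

43.75

Tangency of A1 to VB means the radius ZB is perpendicular to VB, so Z = B + (0, -10.8) = (53.90, -10.80). On A1, B sits at bearing 90° from Z; a 70° counterclockwise sweep puts Q at bearing 160°, so Q = Z + 10.8·(cos 160°, sin 160°) = (43.75, -7.106). So Q.x = 43.75.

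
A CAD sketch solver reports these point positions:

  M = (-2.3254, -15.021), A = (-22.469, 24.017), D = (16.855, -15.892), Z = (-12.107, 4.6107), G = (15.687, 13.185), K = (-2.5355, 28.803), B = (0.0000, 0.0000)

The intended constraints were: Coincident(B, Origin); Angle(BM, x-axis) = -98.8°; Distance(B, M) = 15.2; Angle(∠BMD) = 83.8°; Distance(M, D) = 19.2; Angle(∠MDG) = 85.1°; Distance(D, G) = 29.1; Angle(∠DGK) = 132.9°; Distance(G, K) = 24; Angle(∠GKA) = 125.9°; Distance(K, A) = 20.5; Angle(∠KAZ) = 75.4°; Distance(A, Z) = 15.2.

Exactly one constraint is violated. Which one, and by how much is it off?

Distance(A, Z) = 15.2 — off by 6.80.

B = (0.00, 0.00) ✓; BM at -98.80° ✓; |BM| = 15.20 ✓; ∠BMD = 83.80° ✓; |MD| = 19.20 ✓; ∠MDG = 85.10° ✓; |DG| = 29.10 ✓; ∠DGK = 132.9° ✓; |GK| = 24.00 ✓; ∠GKA = 125.9° ✓; |KA| = 20.50 ✓; ∠KAZ = 75.40° ✓; |AZ| = 22.00 ✗.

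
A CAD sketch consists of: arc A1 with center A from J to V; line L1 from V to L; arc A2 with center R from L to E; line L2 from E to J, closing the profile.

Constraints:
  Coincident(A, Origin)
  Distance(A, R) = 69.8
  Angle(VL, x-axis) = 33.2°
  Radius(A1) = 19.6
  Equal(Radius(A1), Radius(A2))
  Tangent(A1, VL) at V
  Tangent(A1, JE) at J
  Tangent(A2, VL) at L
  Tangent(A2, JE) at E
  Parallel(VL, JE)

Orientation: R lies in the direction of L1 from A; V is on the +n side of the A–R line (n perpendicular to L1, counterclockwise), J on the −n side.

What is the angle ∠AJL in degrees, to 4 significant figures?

60.68°

The slot axis is L1's direction at 33.2°, so u = (cos 33.2°, sin 33.2°) = (0.8368, 0.5476) and n = (−sin 33.2°, cos 33.2°) = (-0.5476, 0.8368). A is at the origin and R lies 69.8 along u from A, so R = 69.8·u = (58.41, 38.22). Tangency of A1 to both parallel lines with radius 19.6 puts V and J at A ± 19.6·n: V = (-10.73, 16.40), J = (10.73, -16.40). Equal radii place L and E the same way about R: L = R + 19.6·n = (47.67, 54.62), E = R − 19.6·n = (69.14, 21.82). Then cos ∠AJL = JA·JL / (|JA||JL|), giving 60.68°.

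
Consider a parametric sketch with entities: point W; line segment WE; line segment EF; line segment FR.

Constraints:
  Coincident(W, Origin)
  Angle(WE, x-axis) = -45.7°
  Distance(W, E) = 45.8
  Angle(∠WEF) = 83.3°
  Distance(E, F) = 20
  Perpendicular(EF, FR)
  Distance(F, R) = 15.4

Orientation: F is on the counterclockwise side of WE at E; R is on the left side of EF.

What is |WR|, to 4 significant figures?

33.47

W is at the origin; WE runs at -45.7° with length 45.8, so E = 45.8·(cos -45.7°, sin -45.7°) = (31.99, -32.78). ∠WEF = 83.3°, so EF runs at -45.7° + (180° − 83.3°) = 51.00° from the x-axis; with |EF| = 20.0, F = E + 20.0·(cos 51.00°, sin 51.00°) = (44.57, -17.24). The perpendicularity gives FR at right angles to EF; with |FR| = 15.4 on the left of EF, R = F + 15.4·(-0.7771, 0.6293) = (32.61, -7.544). Then |WR| = |R − W| = 33.47.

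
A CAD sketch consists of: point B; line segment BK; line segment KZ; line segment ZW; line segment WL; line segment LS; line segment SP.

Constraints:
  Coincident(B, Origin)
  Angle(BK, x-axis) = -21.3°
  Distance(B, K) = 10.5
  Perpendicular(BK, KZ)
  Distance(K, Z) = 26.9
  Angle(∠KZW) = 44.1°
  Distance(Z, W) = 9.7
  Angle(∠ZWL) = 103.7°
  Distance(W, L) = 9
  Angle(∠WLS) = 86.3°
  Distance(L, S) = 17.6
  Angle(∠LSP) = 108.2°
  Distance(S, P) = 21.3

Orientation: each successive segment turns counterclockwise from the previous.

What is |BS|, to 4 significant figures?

32.13

∠ZWL = 103.7° gives WL at -79.10° from the x-axis; with |WL| = 9.0, L = (12.44, 8.373). ∠WLS = 86.3° gives LS at 14.60° from the x-axis; with |LS| = 17.6, S = (29.47, 12.81). Then |BS| = |S − B| = 32.13.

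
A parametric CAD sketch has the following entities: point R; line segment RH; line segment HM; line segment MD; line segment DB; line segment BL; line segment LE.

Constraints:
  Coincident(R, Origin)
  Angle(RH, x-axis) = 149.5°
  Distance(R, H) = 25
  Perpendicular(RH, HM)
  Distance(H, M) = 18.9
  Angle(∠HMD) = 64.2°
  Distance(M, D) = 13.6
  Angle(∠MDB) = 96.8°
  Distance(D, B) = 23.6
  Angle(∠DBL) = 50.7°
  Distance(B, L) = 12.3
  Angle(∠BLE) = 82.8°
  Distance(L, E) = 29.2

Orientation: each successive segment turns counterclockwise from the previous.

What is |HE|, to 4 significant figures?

28.00

R is at the origin; RH runs at 149.5° with length 25.0, so H = (-21.54, 12.69). RH is perpendicular to HM, so HM runs at -120.5°; with |HM| = 18.9, M = (-31.13, -3.596). ∠HMD = 64.2° gives MD at -4.700° from the x-axis; with |MD| = 13.6, D = (-17.58, -4.711). ∠MDB = 96.8° gives DB at 78.50° from the x-axis; with |DB| = 23.6, B = (-12.87, 18.42). ∠DBL = 50.7° gives BL at -152.2° from the x-axis; with |BL| = 12.3, L = (-23.75, 12.68). ∠BLE = 82.8° gives LE at -55.00° from the x-axis; with |LE| = 29.2, E = (-7.006, -11.24). Then |HE| = |E − H| = 28.00.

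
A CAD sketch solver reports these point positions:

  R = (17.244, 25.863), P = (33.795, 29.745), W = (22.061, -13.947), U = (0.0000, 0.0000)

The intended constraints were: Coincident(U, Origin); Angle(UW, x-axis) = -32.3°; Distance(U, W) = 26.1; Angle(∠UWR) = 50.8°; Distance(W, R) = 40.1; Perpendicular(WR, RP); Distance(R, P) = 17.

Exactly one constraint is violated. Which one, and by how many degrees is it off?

Perpendicular(WR, RP) — off by 6.30°.

U = (0.00, 0.00) ✓; UW at -32.30° ✓; |UW| = 26.10 ✓; ∠UWR = 50.80° ✓; |WR| = 40.10 ✓; ∠(WR, RP) = 83.70° ✗; |RP| = 17.00 ✓.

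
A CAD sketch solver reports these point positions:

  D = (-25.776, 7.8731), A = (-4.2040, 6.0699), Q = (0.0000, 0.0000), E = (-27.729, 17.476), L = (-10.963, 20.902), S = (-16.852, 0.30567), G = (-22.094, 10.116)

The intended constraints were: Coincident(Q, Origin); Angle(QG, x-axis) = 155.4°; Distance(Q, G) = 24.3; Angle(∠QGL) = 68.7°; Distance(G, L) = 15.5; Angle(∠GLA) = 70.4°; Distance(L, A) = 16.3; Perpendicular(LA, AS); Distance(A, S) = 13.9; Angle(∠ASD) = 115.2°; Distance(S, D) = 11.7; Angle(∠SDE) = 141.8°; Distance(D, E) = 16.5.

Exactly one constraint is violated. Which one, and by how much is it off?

Distance(D, E) = 16.5 — off by 6.70.

Q = (0.00, 0.00) ✓; QG at 155.4° ✓; |QG| = 24.30 ✓; ∠QGL = 68.70° ✓; |GL| = 15.50 ✓; ∠GLA = 70.40° ✓; |LA| = 16.30 ✓; ∠(LA, AS) = 90.00° ✓; |AS| = 13.90 ✓; ∠ASD = 115.2° ✓; |SD| = 11.70 ✓; ∠SDE = 141.8° ✓; |DE| = 9.799 ✗.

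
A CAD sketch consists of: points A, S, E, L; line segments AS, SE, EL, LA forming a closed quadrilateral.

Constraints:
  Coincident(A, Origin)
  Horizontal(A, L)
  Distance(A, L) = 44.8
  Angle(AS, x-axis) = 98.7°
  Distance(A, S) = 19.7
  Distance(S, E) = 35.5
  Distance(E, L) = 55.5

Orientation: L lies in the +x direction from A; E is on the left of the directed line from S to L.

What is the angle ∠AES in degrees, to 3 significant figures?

15.5°

A is at the origin; AL is horizontal with |AL| = 44.8 and L in +x, so L = (44.8, 0). AS runs at 98.7° with |AS| = 19.7, so S = (-2.98, 19.5). E is determined by |SE| = 35.5 and |EL| = 55.5 together: it lies at the intersection of circle(S, 35.5) and circle(L, 55.5). With |SL| = 51.6, the foot of the radical line on SL is 8.16 from S and the perpendicular offset is √(35.5² − 8.16²) = 34.5. Taking the left-of-SL solution: E = (17.6, 48.4).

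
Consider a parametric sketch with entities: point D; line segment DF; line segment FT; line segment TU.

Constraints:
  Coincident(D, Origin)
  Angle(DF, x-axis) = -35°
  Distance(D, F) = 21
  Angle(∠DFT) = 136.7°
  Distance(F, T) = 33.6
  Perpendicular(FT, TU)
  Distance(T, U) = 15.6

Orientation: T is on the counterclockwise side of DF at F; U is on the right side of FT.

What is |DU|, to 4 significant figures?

57.36

D is at the origin; DF runs at -35.0° with length 21.0, so F = 21.0·(cos -35.0°, sin -35.0°) = (17.20, -12.05). ∠DFT = 136.7°, so FT runs at -35.0° + (180° − 136.7°) = 8.300° from the x-axis; with |FT| = 33.6, T = F + 33.6·(cos 8.300°, sin 8.300°) = (50.45, -7.195). The perpendicularity gives TU at right angles to FT; with |TU| = 15.6 on the right of FT, U = T + 15.6·(0.1444, -0.9895) = (52.70, -22.63). Then |DU| = |U − D| = 57.36.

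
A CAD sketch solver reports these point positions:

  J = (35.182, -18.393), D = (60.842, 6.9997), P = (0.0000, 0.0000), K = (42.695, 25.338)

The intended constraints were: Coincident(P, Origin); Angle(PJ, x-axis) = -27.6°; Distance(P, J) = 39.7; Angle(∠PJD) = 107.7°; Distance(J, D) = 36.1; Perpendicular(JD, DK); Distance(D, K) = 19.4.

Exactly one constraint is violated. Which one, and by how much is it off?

Distance(D, K) = 19.4 — off by 6.40.

P = (0.00, 0.00) ✓; PJ at -27.60° ✓; |PJ| = 39.70 ✓; ∠PJD = 107.7° ✓; |JD| = 36.10 ✓; ∠(JD, DK) = 90.00° ✓; |DK| = 25.80 ✗.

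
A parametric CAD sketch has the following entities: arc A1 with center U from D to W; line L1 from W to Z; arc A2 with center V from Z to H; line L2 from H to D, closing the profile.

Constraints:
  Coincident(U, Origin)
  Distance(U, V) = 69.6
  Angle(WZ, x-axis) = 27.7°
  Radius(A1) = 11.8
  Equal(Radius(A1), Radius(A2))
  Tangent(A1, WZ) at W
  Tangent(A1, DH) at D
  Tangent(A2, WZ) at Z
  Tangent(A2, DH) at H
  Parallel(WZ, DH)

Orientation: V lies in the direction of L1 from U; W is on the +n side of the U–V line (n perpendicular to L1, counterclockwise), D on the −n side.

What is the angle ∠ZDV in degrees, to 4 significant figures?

9.108°

Tangency of A1 to both parallel lines with radius 11.8 puts W and D at U ± 11.8·n: W = (-5.485, 10.45), D = (5.485, -10.45). Equal radii place Z and H the same way about V: Z = V + 11.8·n = (56.14, 42.80), H = V − 11.8·n = (67.11, 21.91). Then cos ∠ZDV = DZ·DV / (|DZ||DV|), giving 9.108°.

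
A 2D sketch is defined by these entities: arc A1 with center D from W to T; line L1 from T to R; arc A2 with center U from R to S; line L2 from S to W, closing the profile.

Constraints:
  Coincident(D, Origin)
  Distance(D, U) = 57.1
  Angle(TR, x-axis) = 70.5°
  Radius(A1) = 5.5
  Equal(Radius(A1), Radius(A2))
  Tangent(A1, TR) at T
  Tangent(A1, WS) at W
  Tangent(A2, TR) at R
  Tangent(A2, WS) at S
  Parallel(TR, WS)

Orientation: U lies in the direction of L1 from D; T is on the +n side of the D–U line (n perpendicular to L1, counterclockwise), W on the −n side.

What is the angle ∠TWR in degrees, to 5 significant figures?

79.096°

The slot axis is L1's direction at 70.5°, so u = (cos 70.5°, sin 70.5°) = (0.33381, 0.94264) and n = (−sin 70.5°, cos 70.5°) = (-0.94264, 0.33381). D is at the origin and U lies 57.1 along u from D, so U = 57.1·u = (19.060, 53.825). Tangency of A1 to both parallel lines with radius 5.5 puts T and W at D ± 5.5·n: T = (-5.1845, 1.8359), W = (5.1845, -1.8359). Equal radii place R and S the same way about U: R = U + 5.5·n = (13.876, 55.661), S = U − 5.5·n = (24.245, 51.989). Then cos ∠TWR = WT·WR / (|WT||WR|), giving 79.096°.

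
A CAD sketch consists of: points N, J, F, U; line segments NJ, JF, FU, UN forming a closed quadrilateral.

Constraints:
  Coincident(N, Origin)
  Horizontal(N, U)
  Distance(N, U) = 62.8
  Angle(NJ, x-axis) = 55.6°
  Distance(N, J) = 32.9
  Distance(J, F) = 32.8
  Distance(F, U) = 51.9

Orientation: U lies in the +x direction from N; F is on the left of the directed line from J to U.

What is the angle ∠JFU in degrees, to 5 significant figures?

71.545°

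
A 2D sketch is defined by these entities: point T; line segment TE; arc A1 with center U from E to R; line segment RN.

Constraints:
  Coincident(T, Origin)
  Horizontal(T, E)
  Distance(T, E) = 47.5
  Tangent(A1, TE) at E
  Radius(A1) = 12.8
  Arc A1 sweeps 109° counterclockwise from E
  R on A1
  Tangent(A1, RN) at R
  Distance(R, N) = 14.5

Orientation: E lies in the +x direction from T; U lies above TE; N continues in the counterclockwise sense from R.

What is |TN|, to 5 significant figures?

62.874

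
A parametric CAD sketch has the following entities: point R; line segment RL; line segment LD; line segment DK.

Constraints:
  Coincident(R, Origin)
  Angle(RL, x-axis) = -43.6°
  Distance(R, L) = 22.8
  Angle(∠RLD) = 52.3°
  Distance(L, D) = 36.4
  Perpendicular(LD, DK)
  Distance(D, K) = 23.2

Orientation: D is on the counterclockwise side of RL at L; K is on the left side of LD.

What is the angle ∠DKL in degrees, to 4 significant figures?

57.49°

R is at the origin; RL runs at -43.6° with length 22.8, so L = 22.8·(cos -43.6°, sin -43.6°) = (16.51, -15.72). ∠RLD = 52.3°, so LD runs at -43.6° + (180° − 52.3°) = 84.10° from the x-axis; with |LD| = 36.4, D = L + 36.4·(cos 84.10°, sin 84.10°) = (20.25, 20.48). The perpendicularity gives DK at right angles to LD; with |DK| = 23.2 on the left of LD, K = D + 23.2·(-0.9947, 0.1028) = (-2.824, 22.87). Then cos ∠DKL = KD·KL / (|KD||KL|), giving 57.49°.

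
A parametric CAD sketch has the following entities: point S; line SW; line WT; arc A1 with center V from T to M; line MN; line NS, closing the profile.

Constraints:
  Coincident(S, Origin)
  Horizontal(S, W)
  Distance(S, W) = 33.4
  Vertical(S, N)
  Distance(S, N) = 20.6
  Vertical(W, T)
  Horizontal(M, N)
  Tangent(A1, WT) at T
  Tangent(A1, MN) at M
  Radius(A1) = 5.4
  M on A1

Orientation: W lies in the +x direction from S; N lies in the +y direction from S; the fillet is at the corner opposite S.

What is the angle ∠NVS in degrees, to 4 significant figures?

39.41°

S is at the origin; S and W share the same y with |SW| = 33.4 and W on the +x side, so W = (33.40, 0.000). SN is vertical with |SN| = 20.6 and N on the +y side, so N = (0.000, 20.60). The virtual corner opposite S is at (33.40, 20.60). A1 meets WT tangentially, so VT is at right angles to WT and the tangent condition forces VM to be normal to MN, with radius 5.4, so the center V sits 5.4 in from both sides at V = (28.00, 15.20). Then cos ∠NVS = VN·VS / (|VN||VS|), giving 39.41°.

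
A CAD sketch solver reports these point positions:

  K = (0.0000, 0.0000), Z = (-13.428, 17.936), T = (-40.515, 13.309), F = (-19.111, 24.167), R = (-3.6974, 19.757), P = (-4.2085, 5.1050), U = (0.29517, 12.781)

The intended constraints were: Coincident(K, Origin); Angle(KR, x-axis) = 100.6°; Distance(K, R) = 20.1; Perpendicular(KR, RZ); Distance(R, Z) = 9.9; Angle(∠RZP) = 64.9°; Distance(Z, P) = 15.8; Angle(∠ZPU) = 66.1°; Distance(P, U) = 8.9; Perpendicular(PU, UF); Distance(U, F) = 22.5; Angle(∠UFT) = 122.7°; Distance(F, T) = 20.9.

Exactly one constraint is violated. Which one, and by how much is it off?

Distance(F, T) = 20.9 — off by 3.10.

K = (0.00, 0.00) ✓; KR at 100.6° ✓; |KR| = 20.10 ✓; ∠(KR, RZ) = 90.00° ✓; |RZ| = 9.900 ✓; ∠RZP = 64.90° ✓; |ZP| = 15.80 ✓; ∠ZPU = 66.10° ✓; |PU| = 8.900 ✓; ∠(PU, UF) = 90.00° ✓; |UF| = 22.50 ✓; ∠UFT = 122.7° ✓; |FT| = 24.00 ✗.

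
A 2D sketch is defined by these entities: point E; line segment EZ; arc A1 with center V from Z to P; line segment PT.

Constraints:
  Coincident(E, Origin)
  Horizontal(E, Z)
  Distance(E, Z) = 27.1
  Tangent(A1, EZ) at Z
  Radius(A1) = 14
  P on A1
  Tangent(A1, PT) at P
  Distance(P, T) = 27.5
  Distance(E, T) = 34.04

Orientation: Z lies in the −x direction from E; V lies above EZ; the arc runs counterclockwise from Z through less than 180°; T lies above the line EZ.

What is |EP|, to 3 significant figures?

16.6

E is at the origin; EZ is horizontal with |EZ| = 27.1 and Z on the −x side, so Z = (-27.1, 0.00). The tangent condition forces VZ to be normal to EZ, so V = Z + (0, 14) = (-27.1, 14.0). Since VP ⟂ PT (tangency), |VT| = √(14.0² + 27.5²) = 30.9 regardless of where P sits on A1. So T lies on both circle(E, 34.04) and circle(V, 30.9); the above-EZ intersection is T = (-3.48, 33.9). P is the foot of the tangent from T: P = (-14.2, 8.54).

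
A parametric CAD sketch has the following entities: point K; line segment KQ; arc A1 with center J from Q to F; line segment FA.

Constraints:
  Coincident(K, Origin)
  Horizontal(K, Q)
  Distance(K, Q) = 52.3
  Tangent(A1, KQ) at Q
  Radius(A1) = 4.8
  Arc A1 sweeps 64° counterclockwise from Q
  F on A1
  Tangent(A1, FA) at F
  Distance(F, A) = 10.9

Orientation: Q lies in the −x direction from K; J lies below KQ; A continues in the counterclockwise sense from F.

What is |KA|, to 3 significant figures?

62.7

K is at the origin; KQ is horizontal with |KQ| = 52.3 and Q on the −x side, so Q = (-52.3, 0.00). Since A1 is tangent to KQ there, JQ ⟂ KQ, so J = Q + (0, -4.8) = (-52.3, -4.80). On A1, Q sits at bearing 90° from J; a 64° counterclockwise sweep puts F at bearing 154°, so F = J + 4.8·(cos 154°, sin 154°) = (-56.6, -2.70). A1 meets FA tangentially, so JF is at right angles to FA, so FA runs along (−sin 154°, cos 154°); with |FA| = 10.9, A = (-61.4, -12.5). Then |KA| = |A − K| = 62.7.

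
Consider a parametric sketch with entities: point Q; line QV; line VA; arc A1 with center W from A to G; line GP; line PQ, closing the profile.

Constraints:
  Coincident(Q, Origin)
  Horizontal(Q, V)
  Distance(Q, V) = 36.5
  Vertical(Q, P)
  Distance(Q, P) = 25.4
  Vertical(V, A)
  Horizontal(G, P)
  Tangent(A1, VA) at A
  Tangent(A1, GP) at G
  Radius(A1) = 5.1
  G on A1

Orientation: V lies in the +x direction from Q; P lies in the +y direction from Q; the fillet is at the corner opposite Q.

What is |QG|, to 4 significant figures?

40.39

Q is at the origin; Q and V share the same y with |QV| = 36.5 and V on the +x side, so V = (36.50, 0.000). QP is vertical with |QP| = 25.4 and P on the +y side, so P = (0.000, 25.40). The virtual corner opposite Q is at (36.50, 25.40). The tangent condition forces WA to be normal to VA and since A1 is tangent to GP there, WG ⟂ GP, with radius 5.1, so the center W sits 5.1 in from both sides at W = (31.40, 20.30). That places the tangent points at A = (36.50, 20.30) on VA and G = (31.40, 25.40) on GP. Then |QG| = |G − Q| = 40.39.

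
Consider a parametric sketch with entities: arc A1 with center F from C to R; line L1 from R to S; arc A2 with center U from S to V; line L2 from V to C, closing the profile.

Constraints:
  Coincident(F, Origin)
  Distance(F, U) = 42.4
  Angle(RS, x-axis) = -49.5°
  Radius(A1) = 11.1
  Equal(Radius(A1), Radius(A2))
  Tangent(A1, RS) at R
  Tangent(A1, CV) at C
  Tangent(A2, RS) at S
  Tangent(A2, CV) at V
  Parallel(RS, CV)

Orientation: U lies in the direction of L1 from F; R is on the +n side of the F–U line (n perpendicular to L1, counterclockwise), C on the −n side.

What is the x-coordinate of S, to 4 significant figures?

35.98

Tangency of A1 to both parallel lines with radius 11.1 puts R and C at F ± 11.1·n: R = (8.441, 7.209), C = (-8.441, -7.209). Equal radii place S and V the same way about U: S = U + 11.1·n = (35.98, -25.03), V = U − 11.1·n = (19.10, -39.45). So S.x = 35.98.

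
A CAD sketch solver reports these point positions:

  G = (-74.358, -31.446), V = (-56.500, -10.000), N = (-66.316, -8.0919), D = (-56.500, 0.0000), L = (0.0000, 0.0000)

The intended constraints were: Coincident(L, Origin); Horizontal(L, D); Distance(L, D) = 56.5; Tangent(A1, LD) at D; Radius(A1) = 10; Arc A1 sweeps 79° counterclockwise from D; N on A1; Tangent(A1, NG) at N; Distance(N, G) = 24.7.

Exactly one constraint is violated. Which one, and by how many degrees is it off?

Tangent(A1, NG) at N — off by 8.00°.

L = (0.00, 0.00) ✓; L.y = 0.00, D.y = 0.00 ✓; |LD| = 56.50 ✓; ∠(VD, DL) = 90.00° ✓; |VD| = 10.00 ✓; bearing(V→N) − bearing(V→D) = 79.00° ✓; |VN| = 10.00 ✓; ∠(VN, NG) = 98.00° ✗; |NG| = 24.70 ✓.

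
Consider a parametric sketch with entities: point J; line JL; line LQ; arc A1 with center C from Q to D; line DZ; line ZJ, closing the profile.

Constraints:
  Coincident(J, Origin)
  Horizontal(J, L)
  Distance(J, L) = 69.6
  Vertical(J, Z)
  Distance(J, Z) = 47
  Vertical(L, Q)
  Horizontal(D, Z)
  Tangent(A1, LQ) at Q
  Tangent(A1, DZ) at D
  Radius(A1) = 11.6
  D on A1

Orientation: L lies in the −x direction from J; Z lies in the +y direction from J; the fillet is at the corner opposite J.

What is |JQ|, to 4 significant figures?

78.09

J is at the origin; JL is horizontal with |JL| = 69.6 and L on the −x side, so L = (-69.60, 0.000). J and Z share the same x with |JZ| = 47.0 and Z on the +y side, so Z = (0.000, 47.00). The virtual corner opposite J is at (-69.60, 47.00). The tangent condition forces CQ to be normal to LQ and since A1 is tangent to DZ there, CD ⟂ DZ, with radius 11.6, so the center C sits 11.6 in from both sides at C = (-58.00, 35.40). That places the tangent points at Q = (-69.60, 35.40) on LQ and D = (-58.00, 47.00) on DZ. Then |JQ| = |Q − J| = 78.09.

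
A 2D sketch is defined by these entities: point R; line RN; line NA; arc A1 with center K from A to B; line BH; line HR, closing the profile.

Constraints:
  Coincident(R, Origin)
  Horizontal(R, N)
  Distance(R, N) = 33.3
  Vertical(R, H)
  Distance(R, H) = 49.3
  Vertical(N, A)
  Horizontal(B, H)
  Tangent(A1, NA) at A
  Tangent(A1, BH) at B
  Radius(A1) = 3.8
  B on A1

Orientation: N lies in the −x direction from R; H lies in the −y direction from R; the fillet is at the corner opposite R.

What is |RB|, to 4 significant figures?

57.45

R is at the origin; R and N share the same y with |RN| = 33.3 and N on the −x side, so N = (-33.30, 0.000). R and H share the same x with |RH| = 49.3 and H on the −y side, so H = (0.000, -49.30). The virtual corner opposite R is at (-33.30, -49.30). The tangent condition forces KA to be normal to NA and since A1 is tangent to BH there, KB ⟂ BH, with radius 3.8, so the center K sits 3.8 in from both sides at K = (-29.50, -45.50). That places the tangent points at A = (-33.30, -45.50) on NA and B = (-29.50, -49.30) on BH. Then |RB| = |B − R| = 57.45.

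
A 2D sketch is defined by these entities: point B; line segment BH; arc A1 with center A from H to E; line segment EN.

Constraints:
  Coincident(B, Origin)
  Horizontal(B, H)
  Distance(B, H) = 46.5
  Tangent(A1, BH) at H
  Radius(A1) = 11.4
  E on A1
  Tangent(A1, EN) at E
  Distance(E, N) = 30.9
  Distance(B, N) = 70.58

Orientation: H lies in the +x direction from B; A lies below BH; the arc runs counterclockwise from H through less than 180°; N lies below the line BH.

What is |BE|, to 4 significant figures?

41.63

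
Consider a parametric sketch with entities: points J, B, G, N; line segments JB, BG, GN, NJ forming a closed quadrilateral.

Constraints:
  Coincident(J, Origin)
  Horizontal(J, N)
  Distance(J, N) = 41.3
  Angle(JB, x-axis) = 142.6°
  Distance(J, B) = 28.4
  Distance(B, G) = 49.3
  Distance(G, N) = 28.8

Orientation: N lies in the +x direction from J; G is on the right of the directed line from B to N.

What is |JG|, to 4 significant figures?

20.92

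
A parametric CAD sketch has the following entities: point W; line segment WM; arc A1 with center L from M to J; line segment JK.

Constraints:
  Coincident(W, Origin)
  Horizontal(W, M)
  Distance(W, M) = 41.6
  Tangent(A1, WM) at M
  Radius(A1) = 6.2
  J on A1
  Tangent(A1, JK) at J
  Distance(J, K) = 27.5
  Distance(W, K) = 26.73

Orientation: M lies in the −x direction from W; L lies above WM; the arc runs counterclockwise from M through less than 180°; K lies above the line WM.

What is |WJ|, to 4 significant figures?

37.41

Checks: |LJ| = 6.200 ✓; ∠(LJ, JK) = 90.00° ✓; |JK| = 27.50 ✓; |WK| = 26.73 ✓.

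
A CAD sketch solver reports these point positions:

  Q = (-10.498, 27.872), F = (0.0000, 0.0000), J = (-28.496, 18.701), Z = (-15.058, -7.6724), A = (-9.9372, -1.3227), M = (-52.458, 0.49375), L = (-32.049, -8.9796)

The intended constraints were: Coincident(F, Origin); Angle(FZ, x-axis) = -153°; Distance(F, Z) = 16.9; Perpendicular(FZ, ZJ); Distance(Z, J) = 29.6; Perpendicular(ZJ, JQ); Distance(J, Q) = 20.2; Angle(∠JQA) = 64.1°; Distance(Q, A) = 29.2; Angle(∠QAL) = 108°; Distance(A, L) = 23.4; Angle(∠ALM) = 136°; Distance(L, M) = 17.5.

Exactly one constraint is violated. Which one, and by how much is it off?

Distance(L, M) = 17.5 — off by 5.00.

F = (0.00, 0.00) ✓; FZ at -153.0° ✓; |FZ| = 16.90 ✓; ∠(FZ, ZJ) = 90.00° ✓; |ZJ| = 29.60 ✓; ∠(ZJ, JQ) = 90.00° ✓; |JQ| = 20.20 ✓; ∠JQA = 64.10° ✓; |QA| = 29.20 ✓; ∠QAL = 108.0° ✓; |AL| = 23.40 ✓; ∠ALM = 136.0° ✓; |LM| = 22.50 ✗.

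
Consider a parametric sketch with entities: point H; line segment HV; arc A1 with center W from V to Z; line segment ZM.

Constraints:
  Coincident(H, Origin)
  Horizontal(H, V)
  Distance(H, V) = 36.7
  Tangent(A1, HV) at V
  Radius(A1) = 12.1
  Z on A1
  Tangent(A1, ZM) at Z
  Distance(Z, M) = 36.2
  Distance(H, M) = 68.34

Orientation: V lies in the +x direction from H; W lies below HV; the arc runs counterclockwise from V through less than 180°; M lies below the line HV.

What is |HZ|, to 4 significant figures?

33.05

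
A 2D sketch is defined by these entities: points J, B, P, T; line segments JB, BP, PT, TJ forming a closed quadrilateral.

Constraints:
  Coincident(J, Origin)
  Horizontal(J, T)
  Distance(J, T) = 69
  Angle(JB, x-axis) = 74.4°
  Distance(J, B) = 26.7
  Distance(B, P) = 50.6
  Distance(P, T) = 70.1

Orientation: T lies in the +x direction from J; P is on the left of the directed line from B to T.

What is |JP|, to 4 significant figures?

75.60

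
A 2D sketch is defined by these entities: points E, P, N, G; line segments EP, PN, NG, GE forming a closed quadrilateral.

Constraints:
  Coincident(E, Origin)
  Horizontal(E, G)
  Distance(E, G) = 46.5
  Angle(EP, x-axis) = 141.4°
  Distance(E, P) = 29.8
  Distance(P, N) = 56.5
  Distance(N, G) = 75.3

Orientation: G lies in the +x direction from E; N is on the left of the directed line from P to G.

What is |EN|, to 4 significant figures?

65.72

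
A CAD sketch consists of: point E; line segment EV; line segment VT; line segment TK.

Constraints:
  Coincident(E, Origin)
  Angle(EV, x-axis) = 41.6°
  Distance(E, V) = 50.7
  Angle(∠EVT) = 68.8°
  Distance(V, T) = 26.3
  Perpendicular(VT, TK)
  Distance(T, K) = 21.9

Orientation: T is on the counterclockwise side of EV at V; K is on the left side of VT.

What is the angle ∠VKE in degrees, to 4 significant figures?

112.4°

∠EVT = 68.8°, so VT runs at 41.6° + (180° − 68.8°) = 152.8° from the x-axis; with |VT| = 26.3, T = V + 26.3·(cos 152.8°, sin 152.8°) = (14.52, 45.68). VT is perpendicular to TK; with |TK| = 21.9 on the left of VT, K = T + 21.9·(-0.4571, -0.8894) = (4.511, 26.20). Then cos ∠VKE = KV·KE / (|KV||KE|), giving 112.4°.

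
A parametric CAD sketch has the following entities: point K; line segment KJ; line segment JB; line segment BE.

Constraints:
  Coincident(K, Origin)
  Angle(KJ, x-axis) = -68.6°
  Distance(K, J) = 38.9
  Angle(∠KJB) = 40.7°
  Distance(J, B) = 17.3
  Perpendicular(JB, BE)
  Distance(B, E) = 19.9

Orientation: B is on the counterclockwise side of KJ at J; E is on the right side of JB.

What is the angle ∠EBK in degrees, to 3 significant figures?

154°

K is at the origin; KJ runs at -68.6° with length 38.9, so J = 38.9·(cos -68.6°, sin -68.6°) = (14.2, -36.2). ∠KJB = 40.7°, so JB runs at -68.6° + (180° − 40.7°) = 70.7° from the x-axis; with |JB| = 17.3, B = J + 17.3·(cos 70.7°, sin 70.7°) = (19.9, -19.9). JB ⟂ BE; with |BE| = 19.9 on the right of JB, E = B + 19.9·(0.944, -0.331) = (38.7, -26.5). Then cos ∠EBK = BE·BK / (|BE||BK|), giving 154°.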